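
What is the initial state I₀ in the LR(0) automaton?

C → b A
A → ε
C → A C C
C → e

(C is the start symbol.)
{ [A → .], [C → . A C C], [C → . b A], [C → . e], [C' → . C] }

First, augment the grammar with C' → C
I₀ = CLOSURE({ [C' → . C] }):
  [C' → . C] has the dot before C: add [C → . b A], [C → . A C C], [C → . e]
  [C → . A C C] has the dot before A: add [A → .]
No further items can be added.

I₀ = { [A → .], [C → . A C C], [C → . b A], [C → . e], [C' → . C] }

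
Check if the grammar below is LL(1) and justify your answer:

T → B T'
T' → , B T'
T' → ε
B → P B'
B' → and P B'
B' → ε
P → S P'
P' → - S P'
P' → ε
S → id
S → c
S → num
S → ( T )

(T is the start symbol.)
Relevant sets:
  FOLLOW(T') = { $, ')' }
  FOLLOW(B') = { $, ')', ',' }
  FOLLOW(P') = { $, ')', ',', 'and' }

For T':
  PREDICT(T' → ',' B T') = { ',' }
  PREDICT(T' → ε) = { $, ')' }
For B':
  PREDICT(B' → and P B') = { 'and' }
  PREDICT(B' → ε) = { $, ')', ',' }
For P':
  PREDICT(P' → '-' S P') = { '-' }
  PREDICT(P' → ε) = { $, ')', ',', 'and' }
For S:
  PREDICT(S → id) = { 'id' }
  PREDICT(S → c) = { 'c' }
  PREDICT(S → num) = { 'num' }
  PREDICT(S → '(' T ')') = { '(' }
T, B, P have a single production, so nothing to check there.

All predict sets are disjoint. The grammar IS LL(1).

Answer: Yes, the grammar is LL(1).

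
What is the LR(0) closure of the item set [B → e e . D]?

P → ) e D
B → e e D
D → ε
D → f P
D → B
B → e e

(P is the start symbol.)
To compute CLOSURE, for each item [A → α.Bβ] where B is a non-terminal, add [B → .γ] for all productions B → γ; repeat for the newly added items until nothing changes.

Start with: [B → e e . D]
  [B → e e . D] has the dot before D: add [D → .], [D → . f P], [D → . B]
  [D → . B] has the dot before B: add [B → . e e D], [B → . e e]
No further items can be added.

CLOSURE = { [B → . e e D], [B → . e e], [B → e e . D], [D → . B], [D → . f P], [D → .] }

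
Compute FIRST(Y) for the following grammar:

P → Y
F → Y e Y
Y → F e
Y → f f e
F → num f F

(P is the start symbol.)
To compute FIRST(Y), examine every production with Y on the left-hand side, reading each right-hand side left to right until a non-nullable symbol is reached.

FIRST sets of the other non-terminals involved (by the same procedure, iterated to a fixed point):
  FIRST(F) = { 'f', 'num' }

From Y → F e:
  - F is a non-terminal: add FIRST(F) \ {ε} = { 'f', 'num' }
    F is not nullable, so stop
From Y → f f e:
  - f is a terminal: add 'f' and stop

Collecting: FIRST(Y) = { 'f', 'num' }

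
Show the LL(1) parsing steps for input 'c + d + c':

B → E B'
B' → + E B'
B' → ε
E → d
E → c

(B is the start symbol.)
Stack is shown with the top on the left.

Stack     Input        Action
-----------------------------
B $       c + d + c $  output B → E B'
E B' $    c + d + c $  output E → c
c B' $    c + d + c $  match 'c'
B' $      + d + c $    output B' → + E B'
+ E B' $  + d + c $    match '+'
E B' $    d + c $      output E → d
d B' $    d + c $      match 'd'
B' $      + c $        output B' → + E B'
+ E B' $  + c $        match '+'
E B' $    c $          output E → c
c B' $    c $          match 'c'
B' $      $            output B' → ε
$         $            accept

The string is accepted.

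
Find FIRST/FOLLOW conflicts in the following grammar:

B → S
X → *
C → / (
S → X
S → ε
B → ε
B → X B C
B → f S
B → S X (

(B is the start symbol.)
Nullable non-terminals: B, S.
FIRST sets used below: FIRST(S) = { '*', ε }, FIRST(X) = { '*' }

B: nullable alternative(s) B → S, B → ε; FOLLOW(B) = { $, '/' }
  B → S: FIRST \ {ε} = { '*' } — disjoint from FOLLOW(B)
  B → ε: FIRST \ {ε} = { } — disjoint from FOLLOW(B)
  B → X B C: FIRST \ {ε} = { '*' } — disjoint from FOLLOW(B)
  B → f S: FIRST \ {ε} = { 'f' } — disjoint from FOLLOW(B)
  B → S X (: FIRST \ {ε} = { '*' } — disjoint from FOLLOW(B)

S: nullable alternative(s) S → ε; FOLLOW(S) = { $, '*', '/' }
  S → X: FIRST \ {ε} = { '*' } — overlaps FOLLOW(S) on { '*' }: CONFLICT
  S → ε: FIRST \ {ε} = { } — this is the only nullable alternative, skip

C, X have no nullable alternative, so no FIRST/FOLLOW check is needed there.

So the grammar has 1 FIRST/FOLLOW conflict (marked CONFLICT above).

Answer: Yes. S → X with FOLLOW(S) on { '*' }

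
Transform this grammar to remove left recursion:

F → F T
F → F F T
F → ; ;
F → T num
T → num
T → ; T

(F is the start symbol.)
F is directly left-recursive. The standard transformation for
  A → A α₁ | ... | A α_m | β₁ | ... | β_n
is
  A  → β₁ A' | ... | β_n A'
  A' → α₁ A' | ... | α_m A' | ε

F → ; ; becomes F → ; ; F'
F → T num becomes F → T num F'
F → F T becomes F' → T F'
F → F F T becomes F' → F T F'
Add F' → ε

Productions for other non-terminals are unchanged:
  T → num
  T → ; T

Resulting grammar:
F → ; ; F'
F → T num F'
F' → T F'
F' → F T F'
F' → ε
T → num
T → ; T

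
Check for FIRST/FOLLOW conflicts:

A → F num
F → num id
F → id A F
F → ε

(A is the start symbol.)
A FIRST/FOLLOW conflict occurs when a non-terminal N has a nullable alternative N → β (β ⇒* ε) and another alternative N → α with FIRST(α) ∩ FOLLOW(N) ≠ ∅: on such a lookahead the parser cannot decide between expanding α and letting N vanish via β.

Nullable non-terminals: F.

F: nullable alternative(s) F → ε; FOLLOW(F) = { 'num' }
  F → num id: FIRST \ {ε} = { 'num' } — overlaps FOLLOW(F) on { 'num' }: CONFLICT
  F → id A F: FIRST \ {ε} = { 'id' } — disjoint from FOLLOW(F)
  F → ε: FIRST \ {ε} = { } — this is the only nullable alternative, skip

A has no nullable alternative, so no FIRST/FOLLOW check is needed there.

So the grammar has 1 FIRST/FOLLOW conflict (marked CONFLICT above).

Answer: Yes. F → num id with FOLLOW(F) on { 'num' }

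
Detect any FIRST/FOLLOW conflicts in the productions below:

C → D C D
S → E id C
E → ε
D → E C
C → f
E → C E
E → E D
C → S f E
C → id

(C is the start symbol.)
Yes. E → C E with FOLLOW(E) on { 'f', 'id' }; E → E D with FOLLOW(E) on { 'f', 'id' }

A FIRST/FOLLOW conflict occurs when a non-terminal N has a nullable alternative N → β (β ⇒* ε) and another alternative N → α with FIRST(α) ∩ FOLLOW(N) ≠ ∅: on such a lookahead the parser cannot decide between expanding α and letting N vanish via β.

Nullable non-terminals: E.
FIRST sets used below: FIRST(C) = { 'f', 'id' }, FIRST(E) = { 'f', 'id', ε }, FIRST(D) = { 'f', 'id' }

E: nullable alternative(s) E → ε; FOLLOW(E) = { $, 'f', 'id' }
  E → ε: FIRST \ {ε} = { } — this is the only nullable alternative, skip
  E → C E: FIRST \ {ε} = { 'f', 'id' } — overlaps FOLLOW(E) on { 'f', 'id' }: CONFLICT
  E → E D: FIRST \ {ε} = { 'f', 'id' } — overlaps FOLLOW(E) on { 'f', 'id' }: CONFLICT

C, D, S have no nullable alternative, so no FIRST/FOLLOW check is needed there.

So the grammar has 2 FIRST/FOLLOW conflicts (marked CONFLICT above).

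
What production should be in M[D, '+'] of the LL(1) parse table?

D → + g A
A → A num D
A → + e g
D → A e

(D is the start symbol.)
To find M[D, '+'], we find productions for D where '+' is in the predict set (PREDICT(N → α) = (FIRST(α) \ {ε}) ∪ (FOLLOW(N) if α ⇒* ε)).

Relevant sets:
  FIRST(A) = { '+' }

D → + g A: PREDICT = { '+' }
  '+' is in predict set, so this production goes in M[D, '+']
D → A e: PREDICT = { '+' }
  '+' is in predict set, so this production goes in M[D, '+']

M[D, '+'] = D → + g A, D → A e  (a multiply-defined cell — the grammar is not LL(1))

Answer: D → + g A, D → A e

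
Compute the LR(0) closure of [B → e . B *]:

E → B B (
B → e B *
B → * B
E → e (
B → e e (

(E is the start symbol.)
To compute CLOSURE, for each item [A → α.Bβ] where B is a non-terminal, add [B → .γ] for all productions B → γ; repeat for the newly added items until nothing changes.

Start with: [B → e . B *]
  [B → e . B *] has the dot before B: add [B → . e B *], [B → . * B], [B → . e e (]
No further items can be added.

CLOSURE = { [B → . * B], [B → . e B *], [B → . e e (], [B → e . B *] }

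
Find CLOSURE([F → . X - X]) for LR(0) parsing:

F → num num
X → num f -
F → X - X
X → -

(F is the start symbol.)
To compute CLOSURE, for each item [A → α.Bβ] where B is a non-terminal, add [B → .γ] for all productions B → γ; repeat for the newly added items until nothing changes.

Start with: [F → . X - X]
  [F → . X - X] has the dot before X: add [X → . num f -], [X → . -]
No further items can be added.

CLOSURE = { [F → . X - X], [X → . -], [X → . num f -] }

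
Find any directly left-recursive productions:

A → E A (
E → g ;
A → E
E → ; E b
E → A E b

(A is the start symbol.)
No direct left recursion

A → E A (: starts with E
E → g ;: starts with g
A → E: starts with E
E → ; E b: starts with ';'
E → A E b: starts with A

No direct left recursion found.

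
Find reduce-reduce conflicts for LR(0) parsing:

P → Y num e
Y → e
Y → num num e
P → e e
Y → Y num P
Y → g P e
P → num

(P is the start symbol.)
Yes — I13: [P → Y num e .] vs [Y → e .]

Augment with P' → P and build the canonical LR(0) collection (I0 = CLOSURE({[P' → . P]}), then GOTO on every symbol after a dot until no new states appear). It has 14 states:
  I0: { [P → . Y num e], [P → . e e], [P → . num], [P' → . P], [Y → . Y num P], [Y → . e], [Y → . g P e], [Y → . num num e] }  — shift
  I1: { [P' → P .] }  — accept
  I2: { [P → Y . num e], [Y → Y . num P] }  — shift
  I3: { [P → e . e], [Y → e .] }  — shift, reduce
  I4: { [P → . Y num e], [P → . e e], [P → . num], [Y → . Y num P], [Y → . e], [Y → . g P e], [Y → . num num e], [Y → g . P e] }  — shift
  I5: { [P → num .], [Y → num . num e] }  — shift, reduce
  I6: { [Y → num num . e] }  — shift
  I7: { [Y → num num e .] }  — reduce
  I8: { [Y → g P . e] }  — shift
  I9: { [Y → g P e .] }  — reduce
  I10: { [P → e e .] }  — reduce
  I11: { [P → . Y num e], [P → . e e], [P → . num], [P → Y num . e], [Y → . Y num P], [Y → . e], [Y → . g P e], [Y → . num num e], [Y → Y num . P] }  — shift
  I12: { [Y → Y num P .] }  — reduce
  I13: { [P → Y num e .], [P → e . e], [Y → e .] }  — shift, 2 reduces

I13 contains complete items [P → Y num e .], [Y → e .] — reduce-reduce conflict.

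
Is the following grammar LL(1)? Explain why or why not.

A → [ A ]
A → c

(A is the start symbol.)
Yes, the grammar is LL(1).

A grammar is LL(1) if for each non-terminal N with multiple productions, the predict sets of those productions are pairwise disjoint, where PREDICT(N → α) = (FIRST(α) \ {ε}) ∪ (FOLLOW(N) if α ⇒* ε).

For A:
  PREDICT(A → '[' A ']') = { '[' }
  PREDICT(A → c) = { 'c' }

All predict sets are disjoint. The grammar IS LL(1).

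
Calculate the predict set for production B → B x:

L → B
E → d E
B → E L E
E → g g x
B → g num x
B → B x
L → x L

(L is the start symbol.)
PREDICT(B → B x) = (FIRST(RHS) \ {ε}) ∪ (FOLLOW(B) if ε ∈ FIRST(RHS), i.e. RHS ⇒* ε)
FIRST(B) = { 'd', 'g' }
FIRST(B x) = { 'd', 'g' }
ε ∉ FIRST(B x), so FOLLOW(B) is not added.
PREDICT(B → B x) = { 'd', 'g' }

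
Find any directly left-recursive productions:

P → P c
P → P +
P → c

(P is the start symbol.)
Yes, P is left-recursive

Direct left recursion occurs when N → N α for some non-terminal N (the right-hand side begins with the left-hand side itself).

P → P c: LEFT RECURSIVE (starts with P)
P → P +: LEFT RECURSIVE (starts with P)
P → c: starts with c

The grammar has direct left recursion on: P.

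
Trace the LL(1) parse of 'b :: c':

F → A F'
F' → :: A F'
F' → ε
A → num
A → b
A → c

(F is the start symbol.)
Stack is shown with the top on the left.

Stack      Input     Action
---------------------------
F $        b :: c $  output F → A F'
A F' $     b :: c $  output A → b
b F' $     b :: c $  match 'b'
F' $       :: c $    output F' → :: A F'
:: A F' $  :: c $    match '::'
A F' $     c $       output A → c
c F' $     c $       match 'c'
F' $       $         output F' → ε
$          $         accept

The string is accepted.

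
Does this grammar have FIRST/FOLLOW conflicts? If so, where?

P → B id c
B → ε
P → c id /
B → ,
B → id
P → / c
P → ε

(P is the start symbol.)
Yes. B → id with FOLLOW(B) on { 'id' }

A FIRST/FOLLOW conflict occurs when a non-terminal N has a nullable alternative N → β (β ⇒* ε) and another alternative N → α with FIRST(α) ∩ FOLLOW(N) ≠ ∅: on such a lookahead the parser cannot decide between expanding α and letting N vanish via β.

Nullable non-terminals: B, P.
FIRST sets used below: FIRST(B) = { ',', 'id', ε }

B: nullable alternative(s) B → ε; FOLLOW(B) = { 'id' }
  B → ε: FIRST \ {ε} = { } — this is the only nullable alternative, skip
  B → ,: FIRST \ {ε} = { ',' } — disjoint from FOLLOW(B)
  B → id: FIRST \ {ε} = { 'id' } — overlaps FOLLOW(B) on { 'id' }: CONFLICT

P: nullable alternative(s) P → ε; FOLLOW(P) = { $ }
  P → B id c: FIRST \ {ε} = { ',', 'id' } — disjoint from FOLLOW(P)
  P → c id /: FIRST \ {ε} = { 'c' } — disjoint from FOLLOW(P)
  P → / c: FIRST \ {ε} = { '/' } — disjoint from FOLLOW(P)
  P → ε: FIRST \ {ε} = { } — this is the only nullable alternative, skip

So the grammar has 1 FIRST/FOLLOW conflict (marked CONFLICT above).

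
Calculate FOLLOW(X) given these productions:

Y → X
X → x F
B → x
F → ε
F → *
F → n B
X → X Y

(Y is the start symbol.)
{ $, 'x' }

To compute FOLLOW(X), find every occurrence of X on a right-hand side N → α X β: add FIRST(β) \ {ε}, and if β is empty or nullable also add FOLLOW(N). Iterate to a fixed point.

In Y → X: X is at the end, add FOLLOW(Y)
In X → X Y: X is followed by Y, add FIRST(Y) \ {ε} = { 'x' }

The FOLLOW sets referred to above (computed the same way, to a fixed point):
  FOLLOW(Y) = { $, 'x' }

Taking the union: FOLLOW(X) = { $, 'x' }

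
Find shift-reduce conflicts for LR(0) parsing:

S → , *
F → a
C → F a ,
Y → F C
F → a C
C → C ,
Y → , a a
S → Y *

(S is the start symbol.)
Yes — I5: [F → a .] vs [F → . a]; I6: [F → a C .] vs [C → C . ,]; I12: [Y → F C .] vs [C → C . ,]

Augment with S' → S and build the canonical LR(0) collection (I0 = CLOSURE({[S' → . S]}), then GOTO on every symbol after a dot until no new states appear). It has 16 states:
  I0: { [F → . a C], [F → . a], [S → . , *], [S → . Y *], [S' → . S], [Y → . , a a], [Y → . F C] }  — shift
  I1: { [S → , . *], [Y → , . a a] }  — shift
  I2: { [C → . C ,], [C → . F a ,], [F → . a C], [F → . a], [Y → F . C] }  — shift
  I3: { [S' → S .] }  — accept
  I4: { [S → Y . *] }  — shift
  I5: { [C → . C ,], [C → . F a ,], [F → . a C], [F → . a], [F → a . C], [F → a .] }  — shift, reduce
  I6: { [C → C . ,], [F → a C .] }  — shift, reduce
  I7: { [C → F . a ,] }  — shift
  I8: { [C → F a . ,] }  — shift
  I9: { [C → F a , .] }  — reduce
  I10: { [C → C , .] }  — reduce
  I11: { [S → Y * .] }  — reduce
  I12: { [C → C . ,], [Y → F C .] }  — shift, reduce
  I13: { [S → , * .] }  — reduce
  I14: { [Y → , a . a] }  — shift
  I15: { [Y → , a a .] }  — reduce

I5 contains reduce item [F → a .] and shift items [F → . a], [F → . a C] — shift-reduce conflict.
I6 contains reduce item [F → a C .] and shift item [C → C . ,] — shift-reduce conflict.
I12 contains reduce item [Y → F C .] and shift item [C → C . ,] — shift-reduce conflict.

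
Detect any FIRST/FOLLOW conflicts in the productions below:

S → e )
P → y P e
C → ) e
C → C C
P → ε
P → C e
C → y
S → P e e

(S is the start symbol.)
No FIRST/FOLLOW conflicts.

A FIRST/FOLLOW conflict occurs when a non-terminal N has a nullable alternative N → β (β ⇒* ε) and another alternative N → α with FIRST(α) ∩ FOLLOW(N) ≠ ∅: on such a lookahead the parser cannot decide between expanding α and letting N vanish via β.

Nullable non-terminals: P.
FIRST sets used below: FIRST(C) = { ')', 'y' }

P: nullable alternative(s) P → ε; FOLLOW(P) = { 'e' }
  P → y P e: FIRST \ {ε} = { 'y' } — disjoint from FOLLOW(P)
  P → ε: FIRST \ {ε} = { } — this is the only nullable alternative, skip
  P → C e: FIRST \ {ε} = { ')', 'y' } — disjoint from FOLLOW(P)

C, S have no nullable alternative, so no FIRST/FOLLOW check is needed there.

No FIRST/FOLLOW conflicts found.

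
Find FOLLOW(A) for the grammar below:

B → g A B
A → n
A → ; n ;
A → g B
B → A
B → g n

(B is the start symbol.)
{ $, ';', 'g', 'n' }

To compute FOLLOW(A), find every occurrence of A on a right-hand side N → α A β: add FIRST(β) \ {ε}, and if β is empty or nullable also add FOLLOW(N). Iterate to a fixed point.

In B → g A B: A is followed by B, add FIRST(B) \ {ε} = { ';', 'g', 'n' }
In B → A: A is at the end, add FOLLOW(B)

The FOLLOW sets referred to above (computed the same way, to a fixed point):
  FOLLOW(B) = { $, ';', 'g', 'n' }

Taking the union: FOLLOW(A) = { $, ';', 'g', 'n' }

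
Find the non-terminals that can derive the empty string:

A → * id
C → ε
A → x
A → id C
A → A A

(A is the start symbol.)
{ 'C' }

A non-terminal is nullable if it can derive ε (the empty string): either it has an ε-production, or it has a production whose right-hand side consists entirely of nullable non-terminals.

ε-productions: C → ε
So C is immediately nullable.
No further non-terminal can be added: every production for the remaining non-terminals contains a terminal or a non-nullable non-terminal.
Nullable = { 'C' }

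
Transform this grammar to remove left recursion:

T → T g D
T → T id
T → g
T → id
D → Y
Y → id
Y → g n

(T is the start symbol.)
T is directly left-recursive. The standard transformation for
  A → A α₁ | ... | A α_m | β₁ | ... | β_n
is
  A  → β₁ A' | ... | β_n A'
  A' → α₁ A' | ... | α_m A' | ε

T → g becomes T → g T'
T → id becomes T → id T'
T → T g D becomes T' → g D T'
T → T id becomes T' → id T'
Add T' → ε

Productions for other non-terminals are unchanged:
  D → Y
  Y → id
  Y → g n

Resulting grammar:
T → g T'
T → id T'
T' → g D T'
T' → id T'
T' → ε
D → Y
Y → id
Y → g n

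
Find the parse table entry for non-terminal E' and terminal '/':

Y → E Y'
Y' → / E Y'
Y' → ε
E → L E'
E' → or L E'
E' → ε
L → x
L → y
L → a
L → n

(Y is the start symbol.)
E' → ε

To find M[E', '/'], we find productions for E' where '/' is in the predict set (PREDICT(N → α) = (FIRST(α) \ {ε}) ∪ (FOLLOW(N) if α ⇒* ε)).

Relevant sets:
  FOLLOW(E') = { $, '/' }

E' → or L E': PREDICT = { 'or' }
E' → ε: PREDICT = { $, '/' }
  '/' is in predict set, so this production goes in M[E', '/']

M[E', '/'] = E' → ε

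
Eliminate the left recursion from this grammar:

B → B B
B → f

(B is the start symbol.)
B → f B'
B' → B B'
B' → ε

B is directly left-recursive. The standard transformation for
  A → A α₁ | ... | A α_m | β₁ | ... | β_n
is
  A  → β₁ A' | ... | β_n A'
  A' → α₁ A' | ... | α_m A' | ε

B → f becomes B → f B'
B → B B becomes B' → B B'
Add B' → ε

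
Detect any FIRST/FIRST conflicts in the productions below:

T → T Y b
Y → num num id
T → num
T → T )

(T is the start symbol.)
A FIRST/FIRST conflict occurs when two productions N → α and N → β for the same non-terminal have FIRST(α) ∩ FIRST(β) ≠ ∅ (with ε ∈ FIRST of a nullable right-hand side, so two nullable alternatives also conflict).

FIRST sets of the non-terminals at (or reachable through a nullable prefix from) the front of some alternative:
  FIRST(T) = { 'num' }

Productions for T:
  T → T Y b: FIRST = { 'num' }
  T → num: FIRST = { 'num' }
  T → T ): FIRST = { 'num' }
Y has only one production, so no FIRST/FIRST conflict is possible there.

Conflict for T: T → T Y b and T → num
  Overlap: { 'num' }
Conflict for T: T → T Y b and T → T )
  Overlap: { 'num' }
Conflict for T: T → num and T → T )
  Overlap: { 'num' }

Answer: Yes. T → T Y b / T → num on { 'num' }; T → T Y b / T → T ')' on { 'num' }; T → num / T → T ')' on { 'num' }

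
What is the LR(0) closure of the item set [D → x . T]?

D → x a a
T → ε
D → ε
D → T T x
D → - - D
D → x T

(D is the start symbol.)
{ [D → x . T], [T → .] }

To compute CLOSURE, for each item [A → α.Bβ] where B is a non-terminal, add [B → .γ] for all productions B → γ; repeat for the newly added items until nothing changes.

Start with: [D → x . T]
  [D → x . T] has the dot before T: add [T → .]
No further items can be added.

CLOSURE = { [D → x . T], [T → .] }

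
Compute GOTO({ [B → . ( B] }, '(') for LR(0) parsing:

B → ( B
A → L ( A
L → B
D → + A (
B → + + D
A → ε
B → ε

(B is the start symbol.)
GOTO(I, '(') = CLOSURE({ [A → αX.β] : [A → α.Xβ] ∈ I, X = '(' })

Items with dot before '(', with the dot advanced:
  [B → . ( B] → [B → ( . B]
Closure of the advanced items:
  [B → ( . B] has the dot before B: add [B → . ( B], [B → . + + D], [B → .]

GOTO = { [B → ( . B], [B → . ( B], [B → . + + D], [B → .] }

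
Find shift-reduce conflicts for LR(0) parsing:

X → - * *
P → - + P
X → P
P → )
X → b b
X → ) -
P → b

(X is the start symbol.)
Augment with X' → X and build the canonical LR(0) collection (I0 = CLOSURE({[X' → . X]}), then GOTO on every symbol after a dot until no new states appear). It has 15 states:
  I0: { [P → . )], [P → . - + P], [P → . b], [X → . ) -], [X → . - * *], [X → . P], [X → . b b], [X' → . X] }  — shift
  I1: { [P → ) .], [X → ) . -] }  — shift, reduce
  I2: { [P → - . + P], [X → - . * *] }  — shift
  I3: { [X → P .] }  — reduce
  I4: { [X' → X .] }  — accept
  I5: { [P → b .], [X → b . b] }  — shift, reduce
  I6: { [X → b b .] }  — reduce
  I7: { [X → - * . *] }  — shift
  I8: { [P → - + . P], [P → . )], [P → . - + P], [P → . b] }  — shift
  I9: { [P → ) .] }  — reduce
  I10: { [P → - . + P] }  — shift
  I11: { [P → - + P .] }  — reduce
  I12: { [P → b .] }  — reduce
  I13: { [X → - * * .] }  — reduce
  I14: { [X → ) - .] }  — reduce

I1 contains reduce item [P → ) .] and shift item [X → ) . -] — shift-reduce conflict.
I5 contains reduce item [P → b .] and shift item [X → b . b] — shift-reduce conflict.

Answer: Yes — I1: [P → ) .] vs [X → ) . -]; I5: [P → b .] vs [X → b . b]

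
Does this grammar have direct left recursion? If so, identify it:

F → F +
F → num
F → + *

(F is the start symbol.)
Yes, F is left-recursive

F → F +: LEFT RECURSIVE (starts with F)
F → num: starts with num
F → + *: starts with '+'

The grammar has direct left recursion on: F.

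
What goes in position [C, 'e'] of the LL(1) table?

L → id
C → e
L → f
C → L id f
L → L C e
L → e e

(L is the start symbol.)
To find M[C, 'e'], we find productions for C where 'e' is in the predict set (PREDICT(N → α) = (FIRST(α) \ {ε}) ∪ (FOLLOW(N) if α ⇒* ε)).

Relevant sets:
  FIRST(L) = { 'e', 'f', 'id' }

C → e: PREDICT = { 'e' }
  'e' is in predict set, so this production goes in M[C, 'e']
C → L id f: PREDICT = { 'e', 'f', 'id' }
  'e' is in predict set, so this production goes in M[C, 'e']

M[C, 'e'] = C → e, C → L id f  (a multiply-defined cell — the grammar is not LL(1))

Answer: C → e, C → L id f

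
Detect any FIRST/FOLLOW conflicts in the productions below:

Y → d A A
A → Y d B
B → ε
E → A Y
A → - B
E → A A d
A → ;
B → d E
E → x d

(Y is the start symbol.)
A FIRST/FOLLOW conflict occurs when a non-terminal N has a nullable alternative N → β (β ⇒* ε) and another alternative N → α with FIRST(α) ∩ FOLLOW(N) ≠ ∅: on such a lookahead the parser cannot decide between expanding α and letting N vanish via β.

Nullable non-terminals: B.

B: nullable alternative(s) B → ε; FOLLOW(B) = { $, '-', ';', 'd' }
  B → ε: FIRST \ {ε} = { } — this is the only nullable alternative, skip
  B → d E: FIRST \ {ε} = { 'd' } — overlaps FOLLOW(B) on { 'd' }: CONFLICT

A, E, Y have no nullable alternative, so no FIRST/FOLLOW check is needed there.

So the grammar has 1 FIRST/FOLLOW conflict (marked CONFLICT above).

Answer: Yes. B → d E with FOLLOW(B) on { 'd' }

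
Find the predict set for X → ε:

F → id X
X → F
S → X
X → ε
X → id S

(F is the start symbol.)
PREDICT(X → ε) = (FIRST(RHS) \ {ε}) ∪ (FOLLOW(X) if ε ∈ FIRST(RHS), i.e. RHS ⇒* ε)
The right-hand side is ε (FIRST(ε) = { ε }), so the predict set is FOLLOW(X) = { $ }
PREDICT(X → ε) = { $ }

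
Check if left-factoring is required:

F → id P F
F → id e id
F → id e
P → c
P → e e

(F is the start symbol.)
Yes, F has productions with common prefix 'id'

Left-factoring is needed when two productions for the same non-terminal
share a common prefix on the right-hand side.

Productions for F:
  F → id P F
  F → id e id
  F → id e
Productions for P:
  P → c
  P → e e

Found common prefix 'id' in productions for F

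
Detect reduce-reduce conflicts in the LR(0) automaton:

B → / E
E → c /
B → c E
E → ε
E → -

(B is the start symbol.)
A reduce-reduce conflict occurs when an LR(0) state has two complete items [A → α .] and [B → β .] — both call for a reduction, and with no lookahead the parser cannot choose between them.

Augment with B' → B and build the canonical LR(0) collection (I0 = CLOSURE({[B' → . B]}), then GOTO on every symbol after a dot until no new states appear). It has 9 states:
  I0: { [B → . / E], [B → . c E], [B' → . B] }  — shift
  I1: { [B → / . E], [E → . -], [E → . c /], [E → .] }  — shift, reduce
  I2: { [B' → B .] }  — accept
  I3: { [B → c . E], [E → . -], [E → . c /], [E → .] }  — shift, reduce
  I4: { [E → - .] }  — reduce
  I5: { [B → c E .] }  — reduce
  I6: { [E → c . /] }  — shift
  I7: { [E → c / .] }  — reduce
  I8: { [B → / E .] }  — reduce

No state contains more than one complete item.

Answer: No reduce-reduce conflicts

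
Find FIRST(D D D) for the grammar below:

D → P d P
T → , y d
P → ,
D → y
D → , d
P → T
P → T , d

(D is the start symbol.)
{ ',', 'y' }

FIRST sets of the non-terminals involved (from the grammar, by fixed-point iteration):
  FIRST(D) = { ',', 'y' }

To compute FIRST(D D D), process the symbols left to right:
Symbol D is a non-terminal. Add FIRST(D) \ {ε} = { ',', 'y' }
D is not nullable (ε ∉ FIRST(D)), so stop here.
FIRST(D D D) = { ',', 'y' }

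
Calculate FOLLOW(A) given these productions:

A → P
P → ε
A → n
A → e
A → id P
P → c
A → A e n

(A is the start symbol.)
To compute FOLLOW(A), find every occurrence of A on a right-hand side N → α A β: add FIRST(β) \ {ε}, and if β is empty or nullable also add FOLLOW(N). Iterate to a fixed point.

A is the start symbol, so $ ∈ FOLLOW(A).
In A → A e n: A is followed by e n, add FIRST(e n) \ {ε} = { 'e' }

Taking the union: FOLLOW(A) = { $, 'e' }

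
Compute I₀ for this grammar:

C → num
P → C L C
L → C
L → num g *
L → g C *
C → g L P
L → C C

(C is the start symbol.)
{ [C → . g L P], [C → . num], [C' → . C] }

First, augment the grammar with C' → C
I₀ = CLOSURE({ [C' → . C] }):
  [C' → . C] has the dot before C: add [C → . num], [C → . g L P]
No further items can be added.

I₀ = { [C → . g L P], [C → . num], [C' → . C] }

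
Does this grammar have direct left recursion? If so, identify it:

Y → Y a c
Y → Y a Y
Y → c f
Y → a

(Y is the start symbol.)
Y → Y a c: LEFT RECURSIVE (starts with Y)
Y → Y a Y: LEFT RECURSIVE (starts with Y)
Y → c f: starts with c
Y → a: starts with a

The grammar has direct left recursion on: Y.

Answer: Yes, Y is left-recursive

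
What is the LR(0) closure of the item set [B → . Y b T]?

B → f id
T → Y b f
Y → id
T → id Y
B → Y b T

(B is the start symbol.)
Start with: [B → . Y b T]
  [B → . Y b T] has the dot before Y: add [Y → . id]
No further items can be added.

CLOSURE = { [B → . Y b T], [Y → . id] }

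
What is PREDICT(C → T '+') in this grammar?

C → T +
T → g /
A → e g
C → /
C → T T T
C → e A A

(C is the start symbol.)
{ 'g' }

PREDICT(C → T '+') = (FIRST(RHS) \ {ε}) ∪ (FOLLOW(C) if ε ∈ FIRST(RHS), i.e. RHS ⇒* ε)
FIRST(T) = { 'g' }
FIRST(T '+') = { 'g' }
ε ∉ FIRST(T '+'), so FOLLOW(C) is not added.
PREDICT(C → T '+') = { 'g' }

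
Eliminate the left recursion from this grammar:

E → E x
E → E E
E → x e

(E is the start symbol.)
E → x e E'
E' → x E'
E' → E E'
E' → ε

E is directly left-recursive. The standard transformation for
  A → A α₁ | ... | A α_m | β₁ | ... | β_n
is
  A  → β₁ A' | ... | β_n A'
  A' → α₁ A' | ... | α_m A' | ε

E → x e becomes E → x e E'
E → E x becomes E' → x E'
E → E E becomes E' → E E'
Add E' → ε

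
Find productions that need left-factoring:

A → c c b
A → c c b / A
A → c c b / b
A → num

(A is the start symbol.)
Left-factoring is needed when two productions for the same non-terminal
share a common prefix on the right-hand side.

Productions for A:
  A → c c b
  A → c c b / A
  A → c c b / b
  A → num

Found common prefix 'c c b' in productions for A

Answer: Yes, A has productions with common prefix 'c c b'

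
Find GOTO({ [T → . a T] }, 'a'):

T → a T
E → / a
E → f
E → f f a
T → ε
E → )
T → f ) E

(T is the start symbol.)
{ [T → . a T], [T → . f ) E], [T → .], [T → a . T] }

GOTO(I, 'a') = CLOSURE({ [A → αX.β] : [A → α.Xβ] ∈ I, X = 'a' })

Items with dot before 'a', with the dot advanced:
  [T → . a T] → [T → a . T]
Closure of the advanced items:
  [T → a . T] has the dot before T: add [T → . a T], [T → .], [T → . f ) E]

GOTO = { [T → . a T], [T → . f ) E], [T → .], [T → a . T] }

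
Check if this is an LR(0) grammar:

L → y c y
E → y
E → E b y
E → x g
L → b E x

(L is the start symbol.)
Yes, the grammar is LR(0)

A grammar is LR(0) if no state in the canonical LR(0) collection has:
  - both a shift item (dot before a terminal) and a complete item (shift-reduce conflict), or
  - two or more complete items (reduce-reduce conflict; the accept item [L' → L .] counts as a complete item here).

Augment with L' → L and build the canonical LR(0) collection (I0 = CLOSURE({[L' → . L]}), then GOTO on every symbol after a dot until no new states appear). It has 13 states:
  I0: { [L → . b E x], [L → . y c y], [L' → . L] }  — shift
  I1: { [L' → L .] }  — accept
  I2: { [E → . E b y], [E → . x g], [E → . y], [L → b . E x] }  — shift
  I3: { [L → y . c y] }  — shift
  I4: { [L → y c . y] }  — shift
  I5: { [L → y c y .] }  — reduce
  I6: { [E → E . b y], [L → b E . x] }  — shift
  I7: { [E → x . g] }  — shift
  I8: { [E → y .] }  — reduce
  I9: { [E → x g .] }  — reduce
  I10: { [E → E b . y] }  — shift
  I11: { [L → b E x .] }  — reduce
  I12: { [E → E b y .] }  — reduce

Every state is either a pure shift/goto state or contains exactly one complete item and nothing to shift — no conflicts. The grammar is LR(0).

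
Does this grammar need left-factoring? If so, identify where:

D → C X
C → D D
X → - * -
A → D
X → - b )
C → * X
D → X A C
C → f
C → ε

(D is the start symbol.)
Yes, X has productions with common prefix '-'

Left-factoring is needed when two productions for the same non-terminal
share a common prefix on the right-hand side.

Productions for D:
  D → C X
  D → X A C
Productions for C:
  C → D D
  C → * X
  C → f
  C → ε
Productions for X:
  X → - * -
  X → - b )

Found common prefix '-' in productions for X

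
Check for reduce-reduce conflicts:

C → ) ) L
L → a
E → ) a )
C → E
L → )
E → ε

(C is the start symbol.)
No reduce-reduce conflicts

Augment with C' → C and build the canonical LR(0) collection (I0 = CLOSURE({[C' → . C]}), then GOTO on every symbol after a dot until no new states appear). It has 10 states:
  I0: { [C → . ) ) L], [C → . E], [C' → . C], [E → . ) a )], [E → .] }  — shift, reduce
  I1: { [C → ) . ) L], [E → ) . a )] }  — shift
  I2: { [C' → C .] }  — accept
  I3: { [C → E .] }  — reduce
  I4: { [C → ) ) . L], [L → . )], [L → . a] }  — shift
  I5: { [E → ) a . )] }  — shift
  I6: { [E → ) a ) .] }  — reduce
  I7: { [L → ) .] }  — reduce
  I8: { [C → ) ) L .] }  — reduce
  I9: { [L → a .] }  — reduce

No state contains more than one complete item.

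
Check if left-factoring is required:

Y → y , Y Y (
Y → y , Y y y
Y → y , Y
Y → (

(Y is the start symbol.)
Left-factoring is needed when two productions for the same non-terminal
share a common prefix on the right-hand side.

Productions for Y:
  Y → y , Y Y (
  Y → y , Y y y
  Y → y , Y
  Y → (

Found common prefix 'y , Y' in productions for Y

Answer: Yes, Y has productions with common prefix 'y , Y'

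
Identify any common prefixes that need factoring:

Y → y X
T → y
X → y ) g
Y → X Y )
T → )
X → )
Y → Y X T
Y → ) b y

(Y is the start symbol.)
Left-factoring is needed when two productions for the same non-terminal
share a common prefix on the right-hand side.

Productions for Y:
  Y → y X
  Y → X Y )
  Y → Y X T
  Y → ) b y
Productions for T:
  T → y
  T → )
Productions for X:
  X → y ) g
  X → )

No common prefixes found.

Answer: No, left-factoring is not needed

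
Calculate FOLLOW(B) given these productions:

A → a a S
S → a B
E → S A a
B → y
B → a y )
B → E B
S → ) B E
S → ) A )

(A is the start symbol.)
In S → a B: B is at the end, add FOLLOW(S)
In B → E B: B is at the end; this adds FOLLOW(B) to itself — nothing new
In S → ) B E: B is followed by E, add FIRST(E) \ {ε} = { ')', 'a' }

The FOLLOW sets referred to above (computed the same way, to a fixed point):
  FOLLOW(S) = { $, ')', 'a' }

Taking the union: FOLLOW(B) = { $, ')', 'a' }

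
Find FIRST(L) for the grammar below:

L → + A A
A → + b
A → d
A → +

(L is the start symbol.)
To compute FIRST(L), examine every production with L on the left-hand side, reading each right-hand side left to right until a non-nullable symbol is reached.

From L → + A A:
  - '+' is a terminal: add '+' and stop

Collecting: FIRST(L) = { '+' }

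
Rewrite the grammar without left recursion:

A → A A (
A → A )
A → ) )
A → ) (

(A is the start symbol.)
A → ) ) A'
A → ) ( A'
A' → A ( A'
A' → ) A'
A' → ε

A is directly left-recursive. The standard transformation for
  A → A α₁ | ... | A α_m | β₁ | ... | β_n
is
  A  → β₁ A' | ... | β_n A'
  A' → α₁ A' | ... | α_m A' | ε

A → ) ) becomes A → ) ) A'
A → ) ( becomes A → ) ( A'
A → A A ( becomes A' → A ( A'
A → A ) becomes A' → ) A'
Add A' → ε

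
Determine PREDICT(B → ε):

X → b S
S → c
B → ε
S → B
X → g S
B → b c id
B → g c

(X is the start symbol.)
{ $ }

PREDICT(B → ε) = (FIRST(RHS) \ {ε}) ∪ (FOLLOW(B) if ε ∈ FIRST(RHS), i.e. RHS ⇒* ε)
The right-hand side is ε (FIRST(ε) = { ε }), so the predict set is FOLLOW(B) = { $ }
PREDICT(B → ε) = { $ }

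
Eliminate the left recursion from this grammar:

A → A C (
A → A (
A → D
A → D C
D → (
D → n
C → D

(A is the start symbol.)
A is directly left-recursive. The standard transformation for
  A → A α₁ | ... | A α_m | β₁ | ... | β_n
is
  A  → β₁ A' | ... | β_n A'
  A' → α₁ A' | ... | α_m A' | ε

A → D becomes A → D A'
A → D C becomes A → D C A'
A → A C ( becomes A' → C ( A'
A → A ( becomes A' → ( A'
Add A' → ε

Productions for other non-terminals are unchanged:
  D → (
  D → n
  C → D

Resulting grammar:
A → D A'
A → D C A'
A' → C ( A'
A' → ( A'
A' → ε
D → (
D → n
C → D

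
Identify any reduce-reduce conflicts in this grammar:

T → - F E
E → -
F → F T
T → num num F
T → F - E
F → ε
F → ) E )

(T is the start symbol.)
Yes — I7: [F → .] vs [T → num num F .]; I13: [E → - .] vs [F → .]

A reduce-reduce conflict occurs when an LR(0) state has two complete items [A → α .] and [B → β .] — both call for a reduction, and with no lookahead the parser cannot choose between them.

Augment with T' → T and build the canonical LR(0) collection (I0 = CLOSURE({[T' → . T]}), then GOTO on every symbol after a dot until no new states appear). It has 17 states:
  I0: { [F → . ) E )], [F → . F T], [F → .], [T → . - F E], [T → . F - E], [T → . num num F], [T' → . T] }  — shift, reduce
  I1: { [E → . -], [F → ) . E )] }  — shift
  I2: { [F → . ) E )], [F → . F T], [F → .], [T → - . F E] }  — shift, reduce
  I3: { [F → . ) E )], [F → . F T], [F → .], [F → F . T], [T → . - F E], [T → . F - E], [T → . num num F], [T → F . - E] }  — shift, reduce
  I4: { [T' → T .] }  — accept
  I5: { [T → num . num F] }  — shift
  I6: { [F → . ) E )], [F → . F T], [F → .], [T → num num . F] }  — shift, reduce
  I7: { [F → . ) E )], [F → . F T], [F → .], [F → F . T], [T → . - F E], [T → . F - E], [T → . num num F], [T → num num F .] }  — shift, 2 reduces
  I8: { [F → F T .] }  — reduce
  I9: { [E → . -], [F → . ) E )], [F → . F T], [F → .], [T → - . F E], [T → F - . E] }  — shift, reduce
  I10: { [E → - .] }  — reduce
  I11: { [T → F - E .] }  — reduce
  I12: { [E → . -], [F → . ) E )], [F → . F T], [F → .], [F → F . T], [T → - F . E], [T → . - F E], [T → . F - E], [T → . num num F] }  — shift, reduce
  I13: { [E → - .], [F → . ) E )], [F → . F T], [F → .], [T → - . F E] }  — shift, 2 reduces
  I14: { [T → - F E .] }  — reduce
  I15: { [F → ) E . )] }  — shift
  I16: { [F → ) E ) .] }  — reduce

I7 contains complete items [F → .], [T → num num F .] — reduce-reduce conflict.
I13 contains complete items [E → - .], [F → .] — reduce-reduce conflict.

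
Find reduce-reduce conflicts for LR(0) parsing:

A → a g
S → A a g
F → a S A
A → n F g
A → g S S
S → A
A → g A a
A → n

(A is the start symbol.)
No reduce-reduce conflicts

A reduce-reduce conflict occurs when an LR(0) state has two complete items [A → α .] and [B → β .] — both call for a reduction, and with no lookahead the parser cannot choose between them.

Augment with A' → A and build the canonical LR(0) collection (I0 = CLOSURE({[A' → . A]}), then GOTO on every symbol after a dot until no new states appear). It has 18 states:
  I0: { [A → . a g], [A → . g A a], [A → . g S S], [A → . n F g], [A → . n], [A' → . A] }  — shift
  I1: { [A' → A .] }  — accept
  I2: { [A → a . g] }  — shift
  I3: { [A → . a g], [A → . g A a], [A → . g S S], [A → . n F g], [A → . n], [A → g . A a], [A → g . S S], [S → . A a g], [S → . A] }  — shift
  I4: { [A → n . F g], [A → n .], [F → . a S A] }  — shift, reduce
  I5: { [A → n F . g] }  — shift
  I6: { [A → . a g], [A → . g A a], [A → . g S S], [A → . n F g], [A → . n], [F → a . S A], [S → . A a g], [S → . A] }  — shift
  I7: { [S → A . a g], [S → A .] }  — shift, reduce
  I8: { [A → . a g], [A → . g A a], [A → . g S S], [A → . n F g], [A → . n], [F → a S . A] }  — shift
  I9: { [F → a S A .] }  — reduce
  I10: { [S → A a . g] }  — shift
  I11: { [S → A a g .] }  — reduce
  I12: { [A → n F g .] }  — reduce
  I13: { [A → g A . a], [S → A . a g], [S → A .] }  — shift, reduce
  I14: { [A → . a g], [A → . g A a], [A → . g S S], [A → . n F g], [A → . n], [A → g S . S], [S → . A a g], [S → . A] }  — shift
  I15: { [A → g S S .] }  — reduce
  I16: { [A → g A a .], [S → A a . g] }  — shift, reduce
  I17: { [A → a g .] }  — reduce

No state contains more than one complete item.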